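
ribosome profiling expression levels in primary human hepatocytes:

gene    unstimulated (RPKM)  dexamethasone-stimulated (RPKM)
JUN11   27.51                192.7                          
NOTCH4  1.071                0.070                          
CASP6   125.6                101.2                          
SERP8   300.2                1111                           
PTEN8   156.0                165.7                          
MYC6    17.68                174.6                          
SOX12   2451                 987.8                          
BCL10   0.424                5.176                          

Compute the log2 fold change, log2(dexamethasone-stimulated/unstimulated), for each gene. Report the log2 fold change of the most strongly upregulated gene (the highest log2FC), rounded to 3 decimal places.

3.610

log2(192.7/27.51) = 2.808  (JUN11)
log2(0.070/1.071) = -3.935  (NOTCH4)
log2(101.2/125.6) = -0.312  (CASP6)
log2(1111/300.2) = 1.888  (SERP8)
log2(165.7/156.0) = 0.087  (PTEN8)
log2(174.6/17.68) = 3.304  (MYC6)
log2(987.8/2451) = -1.311  (SOX12)
log2(5.176/0.424) = 3.610  (BCL10)
BCL10 is most strongly upregulated.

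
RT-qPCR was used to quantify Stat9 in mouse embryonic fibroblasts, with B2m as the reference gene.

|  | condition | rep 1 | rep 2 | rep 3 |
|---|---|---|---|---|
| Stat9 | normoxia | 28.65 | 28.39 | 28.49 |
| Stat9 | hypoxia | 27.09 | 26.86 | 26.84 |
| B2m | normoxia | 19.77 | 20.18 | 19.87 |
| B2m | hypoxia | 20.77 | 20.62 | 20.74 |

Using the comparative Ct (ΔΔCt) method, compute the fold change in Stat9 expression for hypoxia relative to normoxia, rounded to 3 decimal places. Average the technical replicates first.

Mean Ct: Stat9 normoxia 28.510; Stat9 hypoxia 26.930; B2m normoxia 19.940; B2m hypoxia 20.710
ΔCt(normoxia) = 28.510 − 19.940 = 8.570
ΔCt(hypoxia) = 26.930 − 20.710 = 6.220
ΔΔCt = 6.220 − 8.570 = -2.350
Fold change = 2^(−(-2.350)) = 2^2.350 = 5.0982

5.098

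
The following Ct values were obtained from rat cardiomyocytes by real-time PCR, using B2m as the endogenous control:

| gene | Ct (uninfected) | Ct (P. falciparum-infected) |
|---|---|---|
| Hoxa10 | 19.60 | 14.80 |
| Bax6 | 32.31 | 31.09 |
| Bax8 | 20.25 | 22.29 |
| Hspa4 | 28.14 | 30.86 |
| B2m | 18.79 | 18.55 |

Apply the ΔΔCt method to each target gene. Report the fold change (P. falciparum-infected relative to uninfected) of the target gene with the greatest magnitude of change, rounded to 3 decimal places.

Hoxa10: ΔΔCt = (14.80−18.55) − (19.60−18.79) = -3.75 − 0.81 = -4.56; fold change = 2^4.56 = 23.588
Bax6: ΔΔCt = (31.09−18.55) − (32.31−18.79) = 12.54 − 13.52 = -0.98; fold change = 2^0.98 = 1.972
Bax8: ΔΔCt = (22.29−18.55) − (20.25−18.79) = 3.74 − 1.46 = 2.28; fold change = 2^-2.28 = 0.206
Hspa4: ΔΔCt = (30.86−18.55) − (28.14−18.79) = 12.31 − 9.35 = 2.96; fold change = 2^-2.96 = 0.129
Hoxa10 has the largest |ΔΔCt| = 4.56.

23.588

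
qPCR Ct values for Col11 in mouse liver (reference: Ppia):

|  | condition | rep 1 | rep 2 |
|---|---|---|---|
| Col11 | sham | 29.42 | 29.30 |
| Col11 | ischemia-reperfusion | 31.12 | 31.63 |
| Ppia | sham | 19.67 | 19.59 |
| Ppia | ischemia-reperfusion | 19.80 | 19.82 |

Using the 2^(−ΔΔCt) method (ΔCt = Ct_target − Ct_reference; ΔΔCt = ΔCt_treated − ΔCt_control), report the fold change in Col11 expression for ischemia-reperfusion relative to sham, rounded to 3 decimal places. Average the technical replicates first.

Mean Ct: Col11 sham 29.360; Col11 ischemia-reperfusion 31.375; Ppia sham 19.630; Ppia ischemia-reperfusion 19.810
ΔCt(sham) = 29.360 − 19.630 = 9.730
ΔCt(ischemia-reperfusion) = 31.375 − 19.810 = 11.565
ΔΔCt = 11.565 − 9.730 = 1.835
Fold change = 2^(−1.835) = 0.2803

0.280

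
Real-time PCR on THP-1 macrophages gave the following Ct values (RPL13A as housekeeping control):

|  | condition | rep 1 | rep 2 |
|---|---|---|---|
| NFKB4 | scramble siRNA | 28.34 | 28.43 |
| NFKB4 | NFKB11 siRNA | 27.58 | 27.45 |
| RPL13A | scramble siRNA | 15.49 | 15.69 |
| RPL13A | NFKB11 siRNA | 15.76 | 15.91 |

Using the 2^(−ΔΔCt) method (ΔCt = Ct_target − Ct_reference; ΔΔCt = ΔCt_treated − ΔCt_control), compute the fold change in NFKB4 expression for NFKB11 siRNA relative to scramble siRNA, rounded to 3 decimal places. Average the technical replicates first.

Mean Ct: NFKB4 scramble siRNA 28.385; NFKB4 NFKB11 siRNA 27.515; RPL13A scramble siRNA 15.590; RPL13A NFKB11 siRNA 15.835
ΔCt(scramble siRNA) = 28.385 − 15.590 = 12.795
ΔCt(NFKB11 siRNA) = 27.515 − 15.835 = 11.680
ΔΔCt = 11.680 − 12.795 = -1.115
Fold change = 2^(−(-1.115)) = 2^1.115 = 2.1660

2.166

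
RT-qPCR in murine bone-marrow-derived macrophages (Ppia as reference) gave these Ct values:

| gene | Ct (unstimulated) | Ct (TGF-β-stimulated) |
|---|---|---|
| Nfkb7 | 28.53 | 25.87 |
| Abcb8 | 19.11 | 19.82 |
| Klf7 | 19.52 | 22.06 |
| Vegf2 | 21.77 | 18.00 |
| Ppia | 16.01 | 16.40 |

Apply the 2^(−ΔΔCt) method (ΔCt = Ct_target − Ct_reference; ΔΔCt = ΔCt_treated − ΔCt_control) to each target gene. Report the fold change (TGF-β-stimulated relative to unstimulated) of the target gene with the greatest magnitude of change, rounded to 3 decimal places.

17.877

Nfkb7: ΔΔCt = (25.87−16.40) − (28.53−16.01) = 9.47 − 12.52 = -3.05; fold change = 2^3.05 = 8.282
Abcb8: ΔΔCt = (19.82−16.40) − (19.11−16.01) = 3.42 − 3.10 = 0.32; fold change = 2^-0.32 = 0.801
Klf7: ΔΔCt = (22.06−16.40) − (19.52−16.01) = 5.66 − 3.51 = 2.15; fold change = 2^-2.15 = 0.225
Vegf2: ΔΔCt = (18.00−16.40) − (21.77−16.01) = 1.60 − 5.76 = -4.16; fold change = 2^4.16 = 17.877
Vegf2 has the largest |ΔΔCt| = 4.16.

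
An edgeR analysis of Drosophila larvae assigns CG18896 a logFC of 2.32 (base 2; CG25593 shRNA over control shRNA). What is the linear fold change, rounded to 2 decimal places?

Fold change = 2^(2.32) = 4.993

4.99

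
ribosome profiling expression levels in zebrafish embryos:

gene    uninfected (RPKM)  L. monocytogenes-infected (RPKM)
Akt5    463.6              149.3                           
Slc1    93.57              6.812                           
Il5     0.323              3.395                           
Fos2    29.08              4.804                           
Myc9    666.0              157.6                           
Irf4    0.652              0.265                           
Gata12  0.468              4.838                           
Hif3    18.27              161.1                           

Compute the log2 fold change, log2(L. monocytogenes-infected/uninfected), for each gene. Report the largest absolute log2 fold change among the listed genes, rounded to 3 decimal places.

3.780

log2(149.3/463.6) = -1.635  (Akt5)
log2(6.812/93.57) = -3.780  (Slc1)
log2(3.395/0.323) = 3.394  (Il5)
log2(4.804/29.08) = -2.598  (Fos2)
log2(157.6/666.0) = -2.079  (Myc9)
log2(0.265/0.652) = -1.299  (Irf4)
log2(4.838/0.468) = 3.370  (Gata12)
log2(161.1/18.27) = 3.140  (Hif3)
The largest magnitude belongs to Slc1.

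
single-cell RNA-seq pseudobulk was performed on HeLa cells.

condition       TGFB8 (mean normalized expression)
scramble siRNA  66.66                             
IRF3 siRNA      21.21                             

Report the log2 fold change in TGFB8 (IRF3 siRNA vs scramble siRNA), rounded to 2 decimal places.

-1.65

Fold change = 21.21 / 66.66 = 0.3182
log2(0.3182) = -1.652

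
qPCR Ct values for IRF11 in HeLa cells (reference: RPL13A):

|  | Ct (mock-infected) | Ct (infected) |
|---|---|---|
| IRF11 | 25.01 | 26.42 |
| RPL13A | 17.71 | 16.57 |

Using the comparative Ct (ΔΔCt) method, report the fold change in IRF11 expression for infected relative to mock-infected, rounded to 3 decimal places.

ΔCt(mock-infected) = 25.010 − 17.710 = 7.300
ΔCt(infected) = 26.420 − 16.570 = 9.850
ΔΔCt = 9.850 − 7.300 = 2.550
Fold change = 2^(−2.550) = 0.1708

0.171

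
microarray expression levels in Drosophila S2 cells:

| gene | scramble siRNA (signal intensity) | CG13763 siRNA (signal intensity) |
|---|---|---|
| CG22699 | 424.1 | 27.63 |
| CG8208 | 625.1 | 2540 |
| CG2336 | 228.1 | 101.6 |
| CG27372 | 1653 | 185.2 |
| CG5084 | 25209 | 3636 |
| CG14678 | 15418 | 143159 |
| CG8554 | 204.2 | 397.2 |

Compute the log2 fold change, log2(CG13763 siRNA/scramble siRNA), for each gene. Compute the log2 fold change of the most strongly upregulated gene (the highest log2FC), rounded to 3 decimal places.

3.215

log2(27.63/424.1) = -3.940  (CG22699)
log2(2540/625.1) = 2.023  (CG8208)
log2(101.6/228.1) = -1.167  (CG2336)
log2(185.2/1653) = -3.158  (CG27372)
log2(3636/25209) = -2.794  (CG5084)
log2(143159/15418) = 3.215  (CG14678)
log2(397.2/204.2) = 0.960  (CG8554)
CG14678 is most strongly upregulated.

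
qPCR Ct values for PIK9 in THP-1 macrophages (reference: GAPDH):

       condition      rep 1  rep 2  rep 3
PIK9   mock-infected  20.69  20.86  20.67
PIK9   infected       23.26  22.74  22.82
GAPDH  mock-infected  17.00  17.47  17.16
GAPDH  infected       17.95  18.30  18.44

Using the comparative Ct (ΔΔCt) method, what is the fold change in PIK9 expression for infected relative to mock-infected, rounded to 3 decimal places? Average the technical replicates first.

Mean Ct: PIK9 mock-infected 20.740; PIK9 infected 22.940; GAPDH mock-infected 17.210; GAPDH infected 18.230
ΔCt(mock-infected) = 20.740 − 17.210 = 3.530
ΔCt(infected) = 22.940 − 18.230 = 4.710
ΔΔCt = 4.710 − 3.530 = 1.180
Fold change = 2^(−1.180) = 0.4414

0.441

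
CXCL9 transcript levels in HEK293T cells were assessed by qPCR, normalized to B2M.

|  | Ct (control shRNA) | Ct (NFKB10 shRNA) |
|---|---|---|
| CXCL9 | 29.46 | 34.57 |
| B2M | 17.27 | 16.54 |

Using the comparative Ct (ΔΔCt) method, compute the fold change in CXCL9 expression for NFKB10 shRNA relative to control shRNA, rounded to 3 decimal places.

0.017

ΔCt(control shRNA) = 29.460 − 17.270 = 12.190
ΔCt(NFKB10 shRNA) = 34.570 − 16.540 = 18.030
ΔΔCt = 18.030 − 12.190 = 5.840
Fold change = 2^(−5.840) = 0.0175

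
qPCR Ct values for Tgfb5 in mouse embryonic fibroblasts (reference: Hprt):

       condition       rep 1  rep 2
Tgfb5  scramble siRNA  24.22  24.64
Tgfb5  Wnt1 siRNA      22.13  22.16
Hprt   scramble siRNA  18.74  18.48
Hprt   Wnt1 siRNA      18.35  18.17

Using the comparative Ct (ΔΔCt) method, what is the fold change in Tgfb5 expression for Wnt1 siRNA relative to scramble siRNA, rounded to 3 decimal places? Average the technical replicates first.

3.824

Mean Ct: Tgfb5 scramble siRNA 24.430; Tgfb5 Wnt1 siRNA 22.145; Hprt scramble siRNA 18.610; Hprt Wnt1 siRNA 18.260
ΔCt(scramble siRNA) = 24.430 − 18.610 = 5.820
ΔCt(Wnt1 siRNA) = 22.145 − 18.260 = 3.885
ΔΔCt = 3.885 − 5.820 = -1.935
Fold change = 2^(−(-1.935)) = 2^1.935 = 3.8238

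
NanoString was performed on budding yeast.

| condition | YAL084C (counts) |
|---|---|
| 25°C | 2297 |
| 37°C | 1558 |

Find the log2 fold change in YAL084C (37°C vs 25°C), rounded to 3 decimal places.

Fold change = 1558 / 2297 = 0.6783
log2(0.6783) = -0.5601

-0.560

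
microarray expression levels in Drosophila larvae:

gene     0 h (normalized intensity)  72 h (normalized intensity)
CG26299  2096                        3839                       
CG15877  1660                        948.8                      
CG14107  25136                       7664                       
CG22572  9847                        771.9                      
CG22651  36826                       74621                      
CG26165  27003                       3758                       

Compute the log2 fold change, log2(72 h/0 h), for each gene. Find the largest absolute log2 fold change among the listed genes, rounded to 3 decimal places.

3.673

log2(3839/2096) = 0.873  (CG26299)
log2(948.8/1660) = -0.807  (CG15877)
log2(7664/25136) = -1.714  (CG14107)
log2(771.9/9847) = -3.673  (CG22572)
log2(74621/36826) = 1.019  (CG22651)
log2(3758/27003) = -2.845  (CG26165)
The largest magnitude belongs to CG22572.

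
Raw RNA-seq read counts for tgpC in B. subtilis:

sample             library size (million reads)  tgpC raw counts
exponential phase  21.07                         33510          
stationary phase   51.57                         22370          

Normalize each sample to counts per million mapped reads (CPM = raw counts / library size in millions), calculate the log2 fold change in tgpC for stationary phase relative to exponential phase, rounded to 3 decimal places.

-1.874

CPM(exponential phase) = 33510 / 21.07 = 1590.4129
CPM(stationary phase) = 22370 / 51.57 = 433.7793
Fold change = 433.7793 / 1590.4129 = 0.27275
log2(0.27275) = -1.8744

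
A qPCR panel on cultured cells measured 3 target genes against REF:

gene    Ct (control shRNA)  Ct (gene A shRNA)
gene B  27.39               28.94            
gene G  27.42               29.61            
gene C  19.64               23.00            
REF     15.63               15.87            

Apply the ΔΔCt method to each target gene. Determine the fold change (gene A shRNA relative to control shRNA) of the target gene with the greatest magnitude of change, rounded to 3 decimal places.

gene B: ΔΔCt = (28.94−15.87) − (27.39−15.63) = 13.07 − 11.76 = 1.31; fold change = 2^-1.31 = 0.403
gene G: ΔΔCt = (29.61−15.87) − (27.42−15.63) = 13.74 − 11.79 = 1.95; fold change = 2^-1.95 = 0.259
gene C: ΔΔCt = (23.00−15.87) − (19.64−15.63) = 7.13 − 4.01 = 3.12; fold change = 2^-3.12 = 0.115
gene C has the largest |ΔΔCt| = 3.12.

0.115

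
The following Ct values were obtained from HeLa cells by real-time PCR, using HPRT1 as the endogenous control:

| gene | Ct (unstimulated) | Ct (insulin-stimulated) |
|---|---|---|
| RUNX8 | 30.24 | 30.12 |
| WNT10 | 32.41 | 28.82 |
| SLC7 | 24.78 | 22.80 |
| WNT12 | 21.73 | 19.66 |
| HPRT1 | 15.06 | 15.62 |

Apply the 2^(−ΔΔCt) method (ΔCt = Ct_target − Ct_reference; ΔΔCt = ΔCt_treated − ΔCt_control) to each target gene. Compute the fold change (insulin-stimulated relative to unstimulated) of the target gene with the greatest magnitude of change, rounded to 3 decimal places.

RUNX8: ΔΔCt = (30.12−15.62) − (30.24−15.06) = 14.50 − 15.18 = -0.68; fold change = 2^0.68 = 1.602
WNT10: ΔΔCt = (28.82−15.62) − (32.41−15.06) = 13.20 − 17.35 = -4.15; fold change = 2^4.15 = 17.753
SLC7: ΔΔCt = (22.80−15.62) − (24.78−15.06) = 7.18 − 9.72 = -2.54; fold change = 2^2.54 = 5.816
WNT12: ΔΔCt = (19.66−15.62) − (21.73−15.06) = 4.04 − 6.67 = -2.63; fold change = 2^2.63 = 6.190
WNT10 has the largest |ΔΔCt| = 4.15.

17.753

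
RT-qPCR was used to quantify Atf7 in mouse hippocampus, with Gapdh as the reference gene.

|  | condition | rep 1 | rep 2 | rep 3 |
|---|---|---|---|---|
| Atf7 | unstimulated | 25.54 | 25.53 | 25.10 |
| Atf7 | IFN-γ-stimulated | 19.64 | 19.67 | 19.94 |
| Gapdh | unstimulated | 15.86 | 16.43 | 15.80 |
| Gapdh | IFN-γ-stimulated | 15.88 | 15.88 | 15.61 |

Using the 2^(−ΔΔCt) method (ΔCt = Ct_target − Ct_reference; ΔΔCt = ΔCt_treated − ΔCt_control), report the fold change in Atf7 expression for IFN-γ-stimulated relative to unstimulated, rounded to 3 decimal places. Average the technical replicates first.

42.224

Mean Ct: Atf7 unstimulated 25.390; Atf7 IFN-γ-stimulated 19.750; Gapdh unstimulated 16.030; Gapdh IFN-γ-stimulated 15.790
ΔCt(unstimulated) = 25.390 − 16.030 = 9.360
ΔCt(IFN-γ-stimulated) = 19.750 − 15.790 = 3.960
ΔΔCt = 3.960 − 9.360 = -5.400
Fold change = 2^(−(-5.400)) = 2^5.400 = 42.2243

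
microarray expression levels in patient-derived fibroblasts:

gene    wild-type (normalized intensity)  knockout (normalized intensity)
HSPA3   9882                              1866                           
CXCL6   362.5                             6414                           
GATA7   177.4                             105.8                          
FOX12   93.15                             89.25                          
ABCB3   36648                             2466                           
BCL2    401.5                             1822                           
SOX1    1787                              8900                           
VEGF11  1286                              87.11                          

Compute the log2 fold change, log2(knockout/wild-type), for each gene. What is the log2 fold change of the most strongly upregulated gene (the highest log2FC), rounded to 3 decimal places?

log2(1866/9882) = -2.405  (HSPA3)
log2(6414/362.5) = 4.145  (CXCL6)
log2(105.8/177.4) = -0.746  (GATA7)
log2(89.25/93.15) = -0.062  (FOX12)
log2(2466/36648) = -3.893  (ABCB3)
log2(1822/401.5) = 2.182  (BCL2)
log2(8900/1787) = 2.316  (SOX1)
log2(87.11/1286) = -3.884  (VEGF11)
CXCL6 is most strongly upregulated.

4.145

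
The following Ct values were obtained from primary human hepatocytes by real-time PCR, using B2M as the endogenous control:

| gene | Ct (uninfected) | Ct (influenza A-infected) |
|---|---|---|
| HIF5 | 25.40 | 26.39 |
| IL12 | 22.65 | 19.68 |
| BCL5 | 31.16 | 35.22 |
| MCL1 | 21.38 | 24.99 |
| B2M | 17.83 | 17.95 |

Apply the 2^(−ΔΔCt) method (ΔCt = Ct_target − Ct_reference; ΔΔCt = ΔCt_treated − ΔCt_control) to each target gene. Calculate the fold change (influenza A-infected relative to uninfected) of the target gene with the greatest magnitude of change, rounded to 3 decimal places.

HIF5: ΔΔCt = (26.39−17.95) − (25.40−17.83) = 8.44 − 7.57 = 0.87; fold change = 2^-0.87 = 0.547
IL12: ΔΔCt = (19.68−17.95) − (22.65−17.83) = 1.73 − 4.82 = -3.09; fold change = 2^3.09 = 8.515
BCL5: ΔΔCt = (35.22−17.95) − (31.16−17.83) = 17.27 − 13.33 = 3.94; fold change = 2^-3.94 = 0.065
MCL1: ΔΔCt = (24.99−17.95) − (21.38−17.83) = 7.04 − 3.55 = 3.49; fold change = 2^-3.49 = 0.089
BCL5 has the largest |ΔΔCt| = 3.94.

0.065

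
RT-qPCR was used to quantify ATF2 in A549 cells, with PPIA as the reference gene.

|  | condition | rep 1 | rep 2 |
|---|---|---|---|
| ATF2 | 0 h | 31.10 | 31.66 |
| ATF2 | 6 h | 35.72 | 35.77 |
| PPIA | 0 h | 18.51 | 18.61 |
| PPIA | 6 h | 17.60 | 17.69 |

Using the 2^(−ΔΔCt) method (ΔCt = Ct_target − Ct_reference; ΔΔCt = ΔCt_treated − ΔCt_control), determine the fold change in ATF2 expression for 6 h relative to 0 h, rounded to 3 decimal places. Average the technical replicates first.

0.026

Mean Ct: ATF2 0 h 31.380; ATF2 6 h 35.745; PPIA 0 h 18.560; PPIA 6 h 17.645
ΔCt(0 h) = 31.380 − 18.560 = 12.820
ΔCt(6 h) = 35.745 − 17.645 = 18.100
ΔΔCt = 18.100 − 12.820 = 5.280
Fold change = 2^(−5.280) = 0.0257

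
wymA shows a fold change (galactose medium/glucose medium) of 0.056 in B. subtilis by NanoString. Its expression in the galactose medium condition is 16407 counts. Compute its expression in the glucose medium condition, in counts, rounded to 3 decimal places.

glucose medium expression = 16407 / 0.056 = 292982.143

292982.143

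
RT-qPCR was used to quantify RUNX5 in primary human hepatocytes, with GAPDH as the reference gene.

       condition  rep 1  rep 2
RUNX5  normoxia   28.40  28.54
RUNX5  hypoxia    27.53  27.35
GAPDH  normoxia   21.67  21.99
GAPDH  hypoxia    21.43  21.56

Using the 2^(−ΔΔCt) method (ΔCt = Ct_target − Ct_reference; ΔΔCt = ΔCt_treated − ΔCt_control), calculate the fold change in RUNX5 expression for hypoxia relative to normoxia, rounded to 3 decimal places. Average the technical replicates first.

Mean Ct: RUNX5 normoxia 28.470; RUNX5 hypoxia 27.440; GAPDH normoxia 21.830; GAPDH hypoxia 21.495
ΔCt(normoxia) = 28.470 − 21.830 = 6.640
ΔCt(hypoxia) = 27.440 − 21.495 = 5.945
ΔΔCt = 5.945 − 6.640 = -0.695
Fold change = 2^(−(-0.695)) = 2^0.695 = 1.6189

1.619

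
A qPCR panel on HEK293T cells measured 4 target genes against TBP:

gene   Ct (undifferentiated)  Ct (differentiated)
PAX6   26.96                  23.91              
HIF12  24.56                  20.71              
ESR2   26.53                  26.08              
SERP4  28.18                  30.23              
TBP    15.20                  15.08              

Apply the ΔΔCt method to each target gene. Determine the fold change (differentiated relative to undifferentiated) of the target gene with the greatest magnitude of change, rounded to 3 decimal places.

13.269

PAX6: ΔΔCt = (23.91−15.08) − (26.96−15.20) = 8.83 − 11.76 = -2.93; fold change = 2^2.93 = 7.621
HIF12: ΔΔCt = (20.71−15.08) − (24.56−15.20) = 5.63 − 9.36 = -3.73; fold change = 2^3.73 = 13.269
ESR2: ΔΔCt = (26.08−15.08) − (26.53−15.20) = 11.00 − 11.33 = -0.33; fold change = 2^0.33 = 1.257
SERP4: ΔΔCt = (30.23−15.08) − (28.18−15.20) = 15.15 − 12.98 = 2.17; fold change = 2^-2.17 = 0.222
HIF12 has the largest |ΔΔCt| = 3.73.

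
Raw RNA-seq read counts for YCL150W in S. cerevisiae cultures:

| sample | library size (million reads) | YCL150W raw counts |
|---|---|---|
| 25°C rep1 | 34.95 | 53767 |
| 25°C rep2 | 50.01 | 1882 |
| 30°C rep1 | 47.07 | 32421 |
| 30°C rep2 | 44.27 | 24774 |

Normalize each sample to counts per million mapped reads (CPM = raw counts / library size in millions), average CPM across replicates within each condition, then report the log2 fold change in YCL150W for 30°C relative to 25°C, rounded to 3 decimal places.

CPM(25°C rep1) = 53767 / 34.95 = 1538.3977
CPM(25°C rep2) = 1882 / 50.01 = 37.6325
CPM(30°C rep1) = 32421 / 47.07 = 688.7827
CPM(30°C rep2) = 24774 / 44.27 = 559.6115
mean CPM(25°C) = 788.0151; mean CPM(30°C) = 624.1971
Fold change = 624.1971 / 788.0151 = 0.79211
log2(0.79211) = -0.3362

-0.336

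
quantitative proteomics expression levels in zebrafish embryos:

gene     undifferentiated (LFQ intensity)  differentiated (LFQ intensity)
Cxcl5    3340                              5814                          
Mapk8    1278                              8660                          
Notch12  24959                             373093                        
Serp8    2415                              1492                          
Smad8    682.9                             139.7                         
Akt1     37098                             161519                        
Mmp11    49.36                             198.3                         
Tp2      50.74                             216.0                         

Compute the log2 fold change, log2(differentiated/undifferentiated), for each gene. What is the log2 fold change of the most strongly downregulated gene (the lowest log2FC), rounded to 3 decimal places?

log2(5814/3340) = 0.800  (Cxcl5)
log2(8660/1278) = 2.760  (Mapk8)
log2(373093/24959) = 3.902  (Notch12)
log2(1492/2415) = -0.695  (Serp8)
log2(139.7/682.9) = -2.289  (Smad8)
log2(161519/37098) = 2.122  (Akt1)
log2(198.3/49.36) = 2.006  (Mmp11)
log2(216.0/50.74) = 2.090  (Tp2)
Smad8 is most strongly downregulated.

-2.289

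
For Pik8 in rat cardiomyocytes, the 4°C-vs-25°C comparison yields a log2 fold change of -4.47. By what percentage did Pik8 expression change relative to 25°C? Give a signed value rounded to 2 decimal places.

-95.49%

Fold change = 2^(-4.47) = 0.0451
Percent change = (FC − 1) × 100% = (0.0451 − 1) × 100 = -95.49%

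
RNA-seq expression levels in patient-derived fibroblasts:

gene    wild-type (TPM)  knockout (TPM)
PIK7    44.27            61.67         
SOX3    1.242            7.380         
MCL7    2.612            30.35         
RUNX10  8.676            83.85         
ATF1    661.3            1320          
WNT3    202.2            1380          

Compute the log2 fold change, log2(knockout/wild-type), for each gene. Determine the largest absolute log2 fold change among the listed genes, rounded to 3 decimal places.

3.538

log2(61.67/44.27) = 0.478  (PIK7)
log2(7.380/1.242) = 2.571  (SOX3)
log2(30.35/2.612) = 3.538  (MCL7)
log2(83.85/8.676) = 3.273  (RUNX10)
log2(1320/661.3) = 0.997  (ATF1)
log2(1380/202.2) = 2.771  (WNT3)
The largest magnitude belongs to MCL7.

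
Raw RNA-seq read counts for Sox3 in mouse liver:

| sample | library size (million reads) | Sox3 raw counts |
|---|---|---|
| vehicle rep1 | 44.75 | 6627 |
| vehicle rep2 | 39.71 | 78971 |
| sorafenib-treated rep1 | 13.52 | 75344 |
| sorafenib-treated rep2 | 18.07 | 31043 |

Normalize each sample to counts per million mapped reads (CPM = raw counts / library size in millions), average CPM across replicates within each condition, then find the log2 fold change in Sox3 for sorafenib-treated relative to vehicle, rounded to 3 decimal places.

1.771

CPM(vehicle rep1) = 6627 / 44.75 = 148.0894
CPM(vehicle rep2) = 78971 / 39.71 = 1988.6930
CPM(sorafenib-treated rep1) = 75344 / 13.52 = 5572.7811
CPM(sorafenib-treated rep2) = 31043 / 18.07 = 1717.9303
mean CPM(vehicle) = 1068.3912; mean CPM(sorafenib-treated) = 3645.3557
Fold change = 3645.3557 / 1068.3912 = 3.41200
log2(3.41200) = 1.7706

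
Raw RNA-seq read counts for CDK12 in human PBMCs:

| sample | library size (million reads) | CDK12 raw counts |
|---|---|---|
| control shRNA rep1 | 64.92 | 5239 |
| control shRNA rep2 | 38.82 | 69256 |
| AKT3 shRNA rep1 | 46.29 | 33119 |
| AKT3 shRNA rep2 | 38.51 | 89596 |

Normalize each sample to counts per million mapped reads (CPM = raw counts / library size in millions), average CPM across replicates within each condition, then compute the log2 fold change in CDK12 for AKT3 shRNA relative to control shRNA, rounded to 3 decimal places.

0.706

CPM(control shRNA rep1) = 5239 / 64.92 = 80.6993
CPM(control shRNA rep2) = 69256 / 38.82 = 1784.0289
CPM(AKT3 shRNA rep1) = 33119 / 46.29 = 715.4677
CPM(AKT3 shRNA rep2) = 89596 / 38.51 = 2326.5645
mean CPM(control shRNA) = 932.3641; mean CPM(AKT3 shRNA) = 1521.0161
Fold change = 1521.0161 / 932.3641 = 1.63135
log2(1.63135) = 0.7061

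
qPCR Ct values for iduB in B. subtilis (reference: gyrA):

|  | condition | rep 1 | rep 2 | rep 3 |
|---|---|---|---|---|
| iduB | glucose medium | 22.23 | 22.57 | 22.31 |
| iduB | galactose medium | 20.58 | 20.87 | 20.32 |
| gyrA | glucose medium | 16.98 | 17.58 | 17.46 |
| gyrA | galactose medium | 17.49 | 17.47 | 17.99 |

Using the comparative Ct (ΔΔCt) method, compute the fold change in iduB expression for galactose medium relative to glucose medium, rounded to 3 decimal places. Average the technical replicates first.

4.257

Mean Ct: iduB glucose medium 22.370; iduB galactose medium 20.590; gyrA glucose medium 17.340; gyrA galactose medium 17.650
ΔCt(glucose medium) = 22.370 − 17.340 = 5.030
ΔCt(galactose medium) = 20.590 − 17.650 = 2.940
ΔΔCt = 2.940 − 5.030 = -2.090
Fold change = 2^(−(-2.090)) = 2^2.090 = 4.2575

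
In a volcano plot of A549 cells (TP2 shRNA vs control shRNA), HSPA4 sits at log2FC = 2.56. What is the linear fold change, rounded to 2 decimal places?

Fold change = 2^(2.56) = 5.897

5.90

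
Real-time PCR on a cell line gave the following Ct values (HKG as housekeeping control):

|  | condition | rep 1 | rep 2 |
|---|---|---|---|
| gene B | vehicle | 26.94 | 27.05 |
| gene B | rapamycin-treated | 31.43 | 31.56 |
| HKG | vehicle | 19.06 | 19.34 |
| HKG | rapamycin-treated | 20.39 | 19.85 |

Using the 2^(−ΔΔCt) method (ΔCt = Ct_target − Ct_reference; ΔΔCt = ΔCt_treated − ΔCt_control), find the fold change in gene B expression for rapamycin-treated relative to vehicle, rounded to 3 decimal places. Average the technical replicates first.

Mean Ct: gene B vehicle 26.995; gene B rapamycin-treated 31.495; HKG vehicle 19.200; HKG rapamycin-treated 20.120
ΔCt(vehicle) = 26.995 − 19.200 = 7.795
ΔCt(rapamycin-treated) = 31.495 − 20.120 = 11.375
ΔΔCt = 11.375 − 7.795 = 3.580
Fold change = 2^(−3.580) = 0.0836

0.084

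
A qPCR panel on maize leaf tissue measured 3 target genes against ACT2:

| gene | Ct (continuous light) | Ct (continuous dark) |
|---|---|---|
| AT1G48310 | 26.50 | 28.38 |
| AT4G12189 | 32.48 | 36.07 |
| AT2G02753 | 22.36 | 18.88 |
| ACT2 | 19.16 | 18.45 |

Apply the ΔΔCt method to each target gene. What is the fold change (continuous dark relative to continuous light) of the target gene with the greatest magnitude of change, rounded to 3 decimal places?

0.051

AT1G48310: ΔΔCt = (28.38−18.45) − (26.50−19.16) = 9.93 − 7.34 = 2.59; fold change = 2^-2.59 = 0.166
AT4G12189: ΔΔCt = (36.07−18.45) − (32.48−19.16) = 17.62 − 13.32 = 4.30; fold change = 2^-4.30 = 0.051
AT2G02753: ΔΔCt = (18.88−18.45) − (22.36−19.16) = 0.43 − 3.20 = -2.77; fold change = 2^2.77 = 6.821
AT4G12189 has the largest |ΔΔCt| = 4.30.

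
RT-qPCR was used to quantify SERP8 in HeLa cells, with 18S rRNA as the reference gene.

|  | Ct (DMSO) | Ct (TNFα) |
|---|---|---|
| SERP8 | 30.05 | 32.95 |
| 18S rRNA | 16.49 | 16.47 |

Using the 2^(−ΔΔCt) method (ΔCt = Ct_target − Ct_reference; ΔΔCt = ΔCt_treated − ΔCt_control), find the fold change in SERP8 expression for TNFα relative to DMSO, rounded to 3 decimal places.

0.132

ΔCt(DMSO) = 30.050 − 16.490 = 13.560
ΔCt(TNFα) = 32.950 − 16.470 = 16.480
ΔΔCt = 16.480 − 13.560 = 2.920
Fold change = 2^(−2.920) = 0.1321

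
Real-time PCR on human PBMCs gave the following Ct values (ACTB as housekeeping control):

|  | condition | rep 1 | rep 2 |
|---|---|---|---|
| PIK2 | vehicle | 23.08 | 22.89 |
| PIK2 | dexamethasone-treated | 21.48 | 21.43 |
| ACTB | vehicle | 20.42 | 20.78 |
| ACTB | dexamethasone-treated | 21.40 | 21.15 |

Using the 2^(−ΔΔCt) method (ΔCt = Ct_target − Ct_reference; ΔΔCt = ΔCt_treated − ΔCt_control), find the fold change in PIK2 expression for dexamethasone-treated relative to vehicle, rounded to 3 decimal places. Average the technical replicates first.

Mean Ct: PIK2 vehicle 22.985; PIK2 dexamethasone-treated 21.455; ACTB vehicle 20.600; ACTB dexamethasone-treated 21.275
ΔCt(vehicle) = 22.985 − 20.600 = 2.385
ΔCt(dexamethasone-treated) = 21.455 − 21.275 = 0.180
ΔΔCt = 0.180 − 2.385 = -2.205
Fold change = 2^(−(-2.205)) = 2^2.205 = 4.6107

4.611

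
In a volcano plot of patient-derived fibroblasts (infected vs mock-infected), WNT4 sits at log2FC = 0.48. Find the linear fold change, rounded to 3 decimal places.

Fold change = 2^(0.48) = 1.3947

1.395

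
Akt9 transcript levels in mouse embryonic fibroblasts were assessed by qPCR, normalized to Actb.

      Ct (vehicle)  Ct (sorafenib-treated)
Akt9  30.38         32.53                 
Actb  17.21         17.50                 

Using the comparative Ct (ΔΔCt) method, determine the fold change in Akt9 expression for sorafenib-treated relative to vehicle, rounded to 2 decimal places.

0.28

ΔCt(vehicle) = 30.380 − 17.210 = 13.170
ΔCt(sorafenib-treated) = 32.530 − 17.500 = 15.030
ΔΔCt = 15.030 − 13.170 = 1.860
Fold change = 2^(−1.860) = 0.275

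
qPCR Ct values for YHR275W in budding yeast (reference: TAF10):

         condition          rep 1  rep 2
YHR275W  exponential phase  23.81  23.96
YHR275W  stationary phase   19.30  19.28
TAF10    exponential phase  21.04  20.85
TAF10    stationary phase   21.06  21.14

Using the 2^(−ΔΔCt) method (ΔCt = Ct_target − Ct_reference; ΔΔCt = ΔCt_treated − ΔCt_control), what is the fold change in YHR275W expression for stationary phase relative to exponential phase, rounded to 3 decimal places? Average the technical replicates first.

Mean Ct: YHR275W exponential phase 23.885; YHR275W stationary phase 19.290; TAF10 exponential phase 20.945; TAF10 stationary phase 21.100
ΔCt(exponential phase) = 23.885 − 20.945 = 2.940
ΔCt(stationary phase) = 19.290 − 21.100 = -1.810
ΔΔCt = -1.810 − 2.940 = -4.750
Fold change = 2^(−(-4.750)) = 2^4.750 = 26.9087

26.909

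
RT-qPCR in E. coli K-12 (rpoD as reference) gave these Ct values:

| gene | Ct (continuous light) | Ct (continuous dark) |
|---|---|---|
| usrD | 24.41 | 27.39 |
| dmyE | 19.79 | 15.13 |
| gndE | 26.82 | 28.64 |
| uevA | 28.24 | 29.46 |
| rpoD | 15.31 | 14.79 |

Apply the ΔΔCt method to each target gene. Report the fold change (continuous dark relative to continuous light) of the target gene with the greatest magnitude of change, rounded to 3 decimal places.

usrD: ΔΔCt = (27.39−14.79) − (24.41−15.31) = 12.60 − 9.10 = 3.50; fold change = 2^-3.50 = 0.088
dmyE: ΔΔCt = (15.13−14.79) − (19.79−15.31) = 0.34 − 4.48 = -4.14; fold change = 2^4.14 = 17.630
gndE: ΔΔCt = (28.64−14.79) − (26.82−15.31) = 13.85 − 11.51 = 2.34; fold change = 2^-2.34 = 0.198
uevA: ΔΔCt = (29.46−14.79) − (28.24−15.31) = 14.67 − 12.93 = 1.74; fold change = 2^-1.74 = 0.299
dmyE has the largest |ΔΔCt| = 4.14.

17.630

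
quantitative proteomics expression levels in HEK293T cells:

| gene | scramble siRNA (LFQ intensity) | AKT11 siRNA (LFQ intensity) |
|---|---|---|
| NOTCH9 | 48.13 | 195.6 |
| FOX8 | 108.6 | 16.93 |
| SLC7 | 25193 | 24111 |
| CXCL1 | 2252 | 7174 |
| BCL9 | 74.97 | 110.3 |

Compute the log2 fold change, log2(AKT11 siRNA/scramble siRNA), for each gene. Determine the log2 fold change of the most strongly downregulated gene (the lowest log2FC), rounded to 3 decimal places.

-2.681

log2(195.6/48.13) = 2.023  (NOTCH9)
log2(16.93/108.6) = -2.681  (FOX8)
log2(24111/25193) = -0.063  (SLC7)
log2(7174/2252) = 1.672  (CXCL1)
log2(110.3/74.97) = 0.557  (BCL9)
FOX8 is most strongly downregulated.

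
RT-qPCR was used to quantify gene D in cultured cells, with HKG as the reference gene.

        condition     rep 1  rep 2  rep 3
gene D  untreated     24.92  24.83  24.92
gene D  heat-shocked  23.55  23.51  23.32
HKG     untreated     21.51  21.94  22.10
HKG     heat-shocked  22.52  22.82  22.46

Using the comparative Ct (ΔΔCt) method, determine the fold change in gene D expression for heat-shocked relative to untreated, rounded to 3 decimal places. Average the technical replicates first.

4.532

Mean Ct: gene D untreated 24.890; gene D heat-shocked 23.460; HKG untreated 21.850; HKG heat-shocked 22.600
ΔCt(untreated) = 24.890 − 21.850 = 3.040
ΔCt(heat-shocked) = 23.460 − 22.600 = 0.860
ΔΔCt = 0.860 − 3.040 = -2.180
Fold change = 2^(−(-2.180)) = 2^2.180 = 4.5315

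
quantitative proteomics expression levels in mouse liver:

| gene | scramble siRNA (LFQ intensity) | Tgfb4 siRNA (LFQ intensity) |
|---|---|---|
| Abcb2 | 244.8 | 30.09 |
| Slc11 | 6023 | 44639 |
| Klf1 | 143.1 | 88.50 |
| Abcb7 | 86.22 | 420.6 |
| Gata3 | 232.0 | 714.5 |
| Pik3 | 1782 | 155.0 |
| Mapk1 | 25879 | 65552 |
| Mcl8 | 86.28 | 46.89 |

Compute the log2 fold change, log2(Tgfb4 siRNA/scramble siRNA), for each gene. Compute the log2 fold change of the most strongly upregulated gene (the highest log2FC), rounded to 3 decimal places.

2.890

log2(30.09/244.8) = -3.024  (Abcb2)
log2(44639/6023) = 2.890  (Slc11)
log2(88.50/143.1) = -0.693  (Klf1)
log2(420.6/86.22) = 2.286  (Abcb7)
log2(714.5/232.0) = 1.623  (Gata3)
log2(155.0/1782) = -3.523  (Pik3)
log2(65552/25879) = 1.341  (Mapk1)
log2(46.89/86.28) = -0.880  (Mcl8)
Slc11 is most strongly upregulated.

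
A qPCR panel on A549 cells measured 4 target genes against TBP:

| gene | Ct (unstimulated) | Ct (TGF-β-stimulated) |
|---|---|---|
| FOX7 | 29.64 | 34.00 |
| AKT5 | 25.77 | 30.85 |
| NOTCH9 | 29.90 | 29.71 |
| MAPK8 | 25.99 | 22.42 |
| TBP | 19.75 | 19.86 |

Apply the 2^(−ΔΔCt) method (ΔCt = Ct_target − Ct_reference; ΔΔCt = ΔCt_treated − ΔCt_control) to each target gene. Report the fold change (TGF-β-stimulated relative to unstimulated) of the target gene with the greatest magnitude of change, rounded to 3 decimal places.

FOX7: ΔΔCt = (34.00−19.86) − (29.64−19.75) = 14.14 − 9.89 = 4.25; fold change = 2^-4.25 = 0.053
AKT5: ΔΔCt = (30.85−19.86) − (25.77−19.75) = 10.99 − 6.02 = 4.97; fold change = 2^-4.97 = 0.032
NOTCH9: ΔΔCt = (29.71−19.86) − (29.90−19.75) = 9.85 − 10.15 = -0.30; fold change = 2^0.30 = 1.231
MAPK8: ΔΔCt = (22.42−19.86) − (25.99−19.75) = 2.56 − 6.24 = -3.68; fold change = 2^3.68 = 12.817
AKT5 has the largest |ΔΔCt| = 4.97.

0.032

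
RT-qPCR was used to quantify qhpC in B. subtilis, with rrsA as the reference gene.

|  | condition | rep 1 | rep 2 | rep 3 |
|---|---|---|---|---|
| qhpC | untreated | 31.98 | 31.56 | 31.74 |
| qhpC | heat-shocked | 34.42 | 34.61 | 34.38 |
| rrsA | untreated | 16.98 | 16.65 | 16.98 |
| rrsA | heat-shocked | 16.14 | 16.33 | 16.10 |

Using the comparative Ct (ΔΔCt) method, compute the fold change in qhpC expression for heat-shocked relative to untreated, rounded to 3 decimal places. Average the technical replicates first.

Mean Ct: qhpC untreated 31.760; qhpC heat-shocked 34.470; rrsA untreated 16.870; rrsA heat-shocked 16.190
ΔCt(untreated) = 31.760 − 16.870 = 14.890
ΔCt(heat-shocked) = 34.470 − 16.190 = 18.280
ΔΔCt = 18.280 − 14.890 = 3.390
Fold change = 2^(−3.390) = 0.0954

0.095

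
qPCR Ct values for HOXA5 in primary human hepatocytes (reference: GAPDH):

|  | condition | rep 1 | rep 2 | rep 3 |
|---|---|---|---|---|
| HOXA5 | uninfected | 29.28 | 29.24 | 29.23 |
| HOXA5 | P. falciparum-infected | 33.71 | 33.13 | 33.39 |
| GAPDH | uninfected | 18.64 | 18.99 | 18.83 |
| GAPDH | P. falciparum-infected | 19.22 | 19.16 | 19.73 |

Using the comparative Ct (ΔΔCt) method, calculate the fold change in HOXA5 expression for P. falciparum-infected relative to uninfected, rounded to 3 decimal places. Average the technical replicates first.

Mean Ct: HOXA5 uninfected 29.250; HOXA5 P. falciparum-infected 33.410; GAPDH uninfected 18.820; GAPDH P. falciparum-infected 19.370
ΔCt(uninfected) = 29.250 − 18.820 = 10.430
ΔCt(P. falciparum-infected) = 33.410 − 19.370 = 14.040
ΔΔCt = 14.040 − 10.430 = 3.610
Fold change = 2^(−3.610) = 0.0819

0.082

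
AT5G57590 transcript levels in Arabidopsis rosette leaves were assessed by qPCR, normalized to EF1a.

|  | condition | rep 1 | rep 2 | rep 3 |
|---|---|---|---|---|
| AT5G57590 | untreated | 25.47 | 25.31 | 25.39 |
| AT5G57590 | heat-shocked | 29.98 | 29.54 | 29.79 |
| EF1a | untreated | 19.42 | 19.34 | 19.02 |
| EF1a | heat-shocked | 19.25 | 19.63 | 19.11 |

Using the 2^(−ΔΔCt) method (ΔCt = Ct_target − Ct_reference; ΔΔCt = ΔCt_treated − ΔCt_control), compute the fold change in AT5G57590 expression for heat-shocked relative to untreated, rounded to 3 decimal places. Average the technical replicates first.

0.050

Mean Ct: AT5G57590 untreated 25.390; AT5G57590 heat-shocked 29.770; EF1a untreated 19.260; EF1a heat-shocked 19.330
ΔCt(untreated) = 25.390 − 19.260 = 6.130
ΔCt(heat-shocked) = 29.770 − 19.330 = 10.440
ΔΔCt = 10.440 − 6.130 = 4.310
Fold change = 2^(−4.310) = 0.0504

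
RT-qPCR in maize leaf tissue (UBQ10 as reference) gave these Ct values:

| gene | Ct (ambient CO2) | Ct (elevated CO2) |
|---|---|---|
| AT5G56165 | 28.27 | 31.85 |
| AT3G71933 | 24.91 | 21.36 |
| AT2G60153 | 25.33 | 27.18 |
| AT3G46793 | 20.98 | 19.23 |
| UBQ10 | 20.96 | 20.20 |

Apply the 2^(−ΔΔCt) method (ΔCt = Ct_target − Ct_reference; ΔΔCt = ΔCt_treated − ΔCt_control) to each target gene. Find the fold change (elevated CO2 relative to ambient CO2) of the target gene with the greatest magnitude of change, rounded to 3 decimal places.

0.049

AT5G56165: ΔΔCt = (31.85−20.20) − (28.27−20.96) = 11.65 − 7.31 = 4.34; fold change = 2^-4.34 = 0.049
AT3G71933: ΔΔCt = (21.36−20.20) − (24.91−20.96) = 1.16 − 3.95 = -2.79; fold change = 2^2.79 = 6.916
AT2G60153: ΔΔCt = (27.18−20.20) − (25.33−20.96) = 6.98 − 4.37 = 2.61; fold change = 2^-2.61 = 0.164
AT3G46793: ΔΔCt = (19.23−20.20) − (20.98−20.96) = -0.97 − 0.02 = -0.99; fold change = 2^0.99 = 1.986
AT5G56165 has the largest |ΔΔCt| = 4.34.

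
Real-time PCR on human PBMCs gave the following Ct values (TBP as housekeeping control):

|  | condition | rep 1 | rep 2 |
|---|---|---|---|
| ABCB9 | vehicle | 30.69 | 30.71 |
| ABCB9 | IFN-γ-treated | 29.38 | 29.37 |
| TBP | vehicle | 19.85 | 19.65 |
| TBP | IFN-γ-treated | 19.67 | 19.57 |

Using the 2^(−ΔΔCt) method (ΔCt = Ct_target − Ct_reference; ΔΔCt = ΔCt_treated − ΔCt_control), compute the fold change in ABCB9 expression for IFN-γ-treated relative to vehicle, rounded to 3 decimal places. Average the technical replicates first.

Mean Ct: ABCB9 vehicle 30.700; ABCB9 IFN-γ-treated 29.375; TBP vehicle 19.750; TBP IFN-γ-treated 19.620
ΔCt(vehicle) = 30.700 − 19.750 = 10.950
ΔCt(IFN-γ-treated) = 29.375 − 19.620 = 9.755
ΔΔCt = 9.755 − 10.950 = -1.195
Fold change = 2^(−(-1.195)) = 2^1.195 = 2.2894

2.289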